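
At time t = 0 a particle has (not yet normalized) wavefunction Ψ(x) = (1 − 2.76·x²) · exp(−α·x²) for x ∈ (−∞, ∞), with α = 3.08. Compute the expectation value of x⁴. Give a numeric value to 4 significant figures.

0.01453

⟨x⁴⟩ = ∫ x⁴·|Ψ|² dx / ∫|Ψ|² dx (integrals over the domain).
Expand each integrand as polynomial × e^(−2αx²) and use ∫x^(2j)·e^(−2αx²) dx = (2j−1)!!/(4α)^j · √(π/(2α)), odd powers → 0; here √(π/(2α)) = 0.71414.
State is unnormalized: ∫|Ψ|² dx = 0.50169, and ∫Ψ*·x⁴·Ψ dx = 0.0072877, so ⟨x⁴⟩ = 0.0072877 / 0.50169.
⟨x⁴⟩ = 0.014526.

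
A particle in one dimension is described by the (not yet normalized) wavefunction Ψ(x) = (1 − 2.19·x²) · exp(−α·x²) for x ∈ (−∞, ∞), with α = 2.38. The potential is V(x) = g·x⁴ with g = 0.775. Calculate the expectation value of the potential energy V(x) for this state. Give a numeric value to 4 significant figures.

⟨V⟩ = ∫ V(x)·|Ψ|² dx / ∫|Ψ|² dx.
Expand each integrand as polynomial × e^(−2αx²) and use ∫x^(2j)·e^(−2αx²) dx = (2j−1)!!/(4α)^j · √(π/(2α)), odd powers → 0; here √(π/(2α)) = 0.81240.
State is unnormalized: ∫|Ψ|² dx = 0.56760, and ∫Ψ*·V(x)·Ψ dx = 0.011499, so ⟨V⟩ = 0.011499 / 0.56760.
⟨V⟩ = 0.020259.

0.02026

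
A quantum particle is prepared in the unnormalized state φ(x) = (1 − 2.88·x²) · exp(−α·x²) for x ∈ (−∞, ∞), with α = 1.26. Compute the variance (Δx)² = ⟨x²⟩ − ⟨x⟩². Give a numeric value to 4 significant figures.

Compute ⟨x⟩ and ⟨x²⟩ separately, then (Δx)² = ⟨x²⟩ − ⟨x⟩².
Expand each integrand as polynomial × e^(−2αx²) and use ∫x^(2j)·e^(−2αx²) dx = (2j−1)!!/(4α)^j · √(π/(2α)), odd powers → 0; here √(π/(2α)) = 1.1165.
Normalization: ∫|φ|² dx = 0.93425.
⟨x⟩ = 0.0000 and ⟨x²⟩ = 0.58556.
(Δx)² = 0.58556 − (0.0000)² = 0.58556.

0.5856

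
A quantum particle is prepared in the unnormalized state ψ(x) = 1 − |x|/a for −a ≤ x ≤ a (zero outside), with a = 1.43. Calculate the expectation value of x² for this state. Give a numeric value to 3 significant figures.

⟨x²⟩ = ∫ x²·|ψ|² dx / ∫|ψ|² dx (integrals over the domain).
ψ is even, so ∫ over [−a, a] = 2∫₀ᵃ with ψ = 1 − x/a there: ∫₀ᵃ (1 − x/a)² dx = a/3, ∫₀ᵃ x²(1 − x/a)² dx = a³/30, ∫₀ᵃ x⁴(1 − x/a)² dx = a⁵/105.
State is unnormalized: ∫|ψ|² dx = 0.95333, and ∫ψ*·x²·ψ dx = 0.19495, so ⟨x²⟩ = 0.19495 / 0.95333.
⟨x²⟩ = 0.20449.

0.204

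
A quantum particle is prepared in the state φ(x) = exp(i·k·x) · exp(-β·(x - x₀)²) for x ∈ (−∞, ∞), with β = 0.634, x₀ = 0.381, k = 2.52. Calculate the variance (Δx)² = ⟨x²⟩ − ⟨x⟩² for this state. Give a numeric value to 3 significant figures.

0.394

Compute ⟨x⟩ and ⟨x²⟩ separately, then (Δx)² = ⟨x²⟩ − ⟨x⟩².
Gaussian moments (u = x − x₀): ∫u^(2j)·e^(−2βu²) du = (2j−1)!!/(4β)^j · √(π/(2β)), odd powers integrate to 0; here √(π/(2β)) = 1.5740.
Normalization: ∫|φ|² dx = 1.5740.
⟨x⟩ = 0.38100 and ⟨x²⟩ = 0.53948.
(Δx)² = 0.53948 − (0.38100)² = 0.39432.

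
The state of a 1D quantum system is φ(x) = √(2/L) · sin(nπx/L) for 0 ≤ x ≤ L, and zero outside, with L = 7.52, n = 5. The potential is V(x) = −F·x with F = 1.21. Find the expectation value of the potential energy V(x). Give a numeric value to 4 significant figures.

⟨V⟩ = ∫ V(x)·|φ|² dx.
With sin²θ = (1 − cos2θ)/2 on 0 ≤ x ≤ L: ∫sin²(nπx/L) dx = L/2, ∫x·sin²(nπx/L) dx = L²/4, ∫x²·sin²(nπx/L) dx = L³·(1/6 − 1/(4n²π²)); higher powers xᵏ the same way, integrating xᵏ·cos(2nπx/L) by parts.
⟨V⟩ = -4.5496.

-4.550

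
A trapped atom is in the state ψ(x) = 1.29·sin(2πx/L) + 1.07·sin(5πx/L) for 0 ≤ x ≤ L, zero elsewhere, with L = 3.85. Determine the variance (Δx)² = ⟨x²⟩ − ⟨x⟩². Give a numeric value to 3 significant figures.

Compute ⟨x⟩ and ⟨x²⟩ separately, then (Δx)² = ⟨x²⟩ − ⟨x⟩².
On 0 ≤ x ≤ L (j ≠ l): ∫sin²(jπx/L) dx = L/2, ∫sin(jπx/L)·sin(lπx/L) dx = 0; diagonal moments ∫x·sin²(jπx/L) dx = L²/4, ∫x²·sin²(jπx/L) dx = L³·(1/6 − 1/(4j²π²)); cross terms ∫x·sin(jπx/L)·sin(lπx/L) dx = 0 for j + l even and −4jlL²/(π²(j² − l²)²) for j + l odd, ∫x²·sin(jπx/L)·sin(lπx/L) dx = (−1)^(j+l)·4jlL³/(π²(j² − l²)²); higher powers the same way via product-to-sum and parts.
Normalization: ∫|ψ|² dx = 5.4073.
⟨x⟩ = 1.8555 and ⟨x²⟩ = 4.5496.
(Δx)² = 4.5496 − (1.8555)² = 1.1069.

1.11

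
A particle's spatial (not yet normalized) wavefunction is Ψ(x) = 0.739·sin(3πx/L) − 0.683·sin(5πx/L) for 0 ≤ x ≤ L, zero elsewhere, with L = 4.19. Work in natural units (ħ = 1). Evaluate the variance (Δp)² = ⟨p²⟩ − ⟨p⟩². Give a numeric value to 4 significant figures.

9.203

Compute ⟨p⟩ and ⟨p²⟩ separately; (Δp)² = ⟨p²⟩ − ⟨p⟩².
d²/dx² sin(jπx/L) = −(jπ/L)²·sin(jπx/L); on 0 ≤ x ≤ L, ∫sin²(jπx/L) dx = L/2 and ∫sin(jπx/L)·sin(lπx/L) dx = 0 for j ≠ l, so only diagonal terms survive in ∫|Ψ|² and ∫Ψ·Ψ″; ∫Ψ·Ψ′ dx = [Ψ²/2] between the walls = 0.
Normalization: ∫|Ψ|² dx = 2.1214.
⟨p⟩ = 0.0000 and ⟨p²⟩ = 9.2033.
(Δp)² = 9.2033 − (0.0000)² = 9.2033.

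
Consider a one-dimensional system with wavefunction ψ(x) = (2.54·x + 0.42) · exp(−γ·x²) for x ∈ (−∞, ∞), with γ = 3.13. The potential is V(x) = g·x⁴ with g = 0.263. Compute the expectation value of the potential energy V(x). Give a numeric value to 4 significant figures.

0.02003

⟨V⟩ = ∫ V(x)·|ψ|² dx / ∫|ψ|² dx.
Expand each integrand as polynomial × e^(−2γx²) and use ∫x^(2j)·e^(−2γx²) dx = (2j−1)!!/(4γ)^j · √(π/(2γ)), odd powers → 0; here √(π/(2γ)) = 0.70842.
State is unnormalized: ∫|ψ|² dx = 0.49001, and ∫ψ*·V(x)·ψ dx = 0.0098163, so ⟨V⟩ = 0.0098163 / 0.49001.
⟨V⟩ = 0.020033.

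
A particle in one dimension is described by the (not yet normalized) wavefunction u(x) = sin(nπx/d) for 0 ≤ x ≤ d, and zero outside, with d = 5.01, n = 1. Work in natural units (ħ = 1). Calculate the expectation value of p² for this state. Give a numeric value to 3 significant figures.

p² u = −ħ² d²u/dx²; ⟨p²⟩ = −ħ² ∫ u*·u'' dx / ∫|u|² dx.
d/dx sin(nπx/d) = (nπ/d)·cos(nπx/d) and d²/dx² sin(nπx/d) = −(nπ/d)²·sin(nπx/d); on 0 ≤ x ≤ d, ∫sin²(nπx/d) dx = d/2 and ∫sin(nπx/d)·cos(nπx/d) dx = 0.
State is unnormalized: ∫|u|² dx = 2.5050, and ∫u*·(−ħ² u'') dx = 0.98499, so ⟨p²⟩ = 0.98499 / 2.5050.
⟨p²⟩ = 0.39321.

0.393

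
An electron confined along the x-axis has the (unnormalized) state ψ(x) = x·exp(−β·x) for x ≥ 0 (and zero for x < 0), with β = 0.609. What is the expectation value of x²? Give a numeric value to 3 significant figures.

⟨x²⟩ = ∫ x²·|ψ|² dx / ∫|ψ|² dx (integrals over the domain).
Every integrand reduces to terms xʲ·e^(−2βx) on [0, ∞); use ∫₀^∞ xʲ·e^(−2βx) dx = j!/(2β)^(j+1).
State is unnormalized: ∫|ψ|² dx = 1.1068, and ∫ψ*·x²·ψ dx = 8.9531, so ⟨x²⟩ = 8.9531 / 1.1068.
⟨x²⟩ = 8.0888.

8.09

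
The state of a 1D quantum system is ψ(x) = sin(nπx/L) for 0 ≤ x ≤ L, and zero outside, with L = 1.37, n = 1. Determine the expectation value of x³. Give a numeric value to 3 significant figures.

⟨x³⟩ = ∫ x³·|ψ|² dx / ∫|ψ|² dx (integrals over the domain).
With sin²θ = (1 − cos2θ)/2 on 0 ≤ x ≤ L: ∫sin²(nπx/L) dx = L/2, ∫x·sin²(nπx/L) dx = L²/4, ∫x²·sin²(nπx/L) dx = L³·(1/6 − 1/(4n²π²)); higher powers xᵏ the same way, integrating xᵏ·cos(2nπx/L) by parts.
State is unnormalized: ∫|ψ|² dx = 0.68500, and ∫ψ*·x³·ψ dx = 0.30650, so ⟨x³⟩ = 0.30650 / 0.68500.
⟨x³⟩ = 0.44744.

0.447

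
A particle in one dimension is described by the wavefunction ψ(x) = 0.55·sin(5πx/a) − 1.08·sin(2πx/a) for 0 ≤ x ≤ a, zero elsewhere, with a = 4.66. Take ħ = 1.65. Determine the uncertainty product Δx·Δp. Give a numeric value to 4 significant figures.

4.031

Δx = √(⟨x²⟩−⟨x⟩²), Δp = √(⟨p²⟩−⟨p⟩²).
On 0 ≤ x ≤ a (j ≠ l): ∫sin²(jπx/a) dx = a/2, ∫sin(jπx/a)·sin(lπx/a) dx = 0; diagonal moments ∫x·sin²(jπx/a) dx = a²/4, ∫x²·sin²(jπx/a) dx = a³·(1/6 − 1/(4j²π²)); cross terms ∫x·sin(jπx/a)·sin(lπx/a) dx = 0 for j + l even and −4jla²/(π²(j² − l²)²) for j + l odd, ∫x²·sin(jπx/a)·sin(lπx/a) dx = (−1)^(j+l)·4jla³/(π²(j² − l²)²); higher powers the same way via product-to-sum and parts. d²/dx² sin(jπx/a) = −(jπ/a)²·sin(jπx/a); on 0 ≤ x ≤ a, ∫sin²(jπx/a) dx = a/2 and ∫sin(jπx/a)·sin(lπx/a) dx = 0 for j ≠ l, so only diagonal terms survive in ∫|ψ|² and ∫ψ·ψ″; ∫ψ·ψ′ dx = [ψ²/2] between the walls = 0.
Normalization: ∫|ψ|² dx = 3.4225.
⟨x⟩ = 2.3993, ⟨x²⟩ = 7.3339 ⇒ Δx = 1.2559.
⟨p⟩ = 0.0000, ⟨p²⟩ = 10.301 ⇒ Δp = 3.2095.
Δx·Δp = 4.0309.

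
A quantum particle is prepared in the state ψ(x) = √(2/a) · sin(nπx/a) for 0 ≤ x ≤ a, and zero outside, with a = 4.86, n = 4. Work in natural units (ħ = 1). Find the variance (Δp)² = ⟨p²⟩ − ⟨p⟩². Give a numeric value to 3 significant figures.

6.69

Compute ⟨p⟩ and ⟨p²⟩ separately; (Δp)² = ⟨p²⟩ − ⟨p⟩².
d/dx sin(nπx/a) = (nπ/a)·cos(nπx/a) and d²/dx² sin(nπx/a) = −(nπ/a)²·sin(nπx/a); on 0 ≤ x ≤ a, ∫sin²(nπx/a) dx = a/2 and ∫sin(nπx/a)·cos(nπx/a) dx = 0.
⟨p⟩ = 0.0000 and ⟨p²⟩ = 6.6857.
(Δp)² = 6.6857 − (0.0000)² = 6.6857.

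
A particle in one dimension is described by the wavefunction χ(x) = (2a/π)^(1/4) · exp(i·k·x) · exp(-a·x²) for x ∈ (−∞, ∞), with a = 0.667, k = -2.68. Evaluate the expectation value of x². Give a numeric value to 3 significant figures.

0.375

⟨x²⟩ = ∫ x²·|χ|² dx (integrals over the domain).
Gaussian moments: ∫x^(2j)·e^(−2ax²) dx = (2j−1)!!/(4a)^j · √(π/(2a)), odd powers integrate to 0; here √(π/(2a)) = 1.5346.
⟨x²⟩ = 0.37481.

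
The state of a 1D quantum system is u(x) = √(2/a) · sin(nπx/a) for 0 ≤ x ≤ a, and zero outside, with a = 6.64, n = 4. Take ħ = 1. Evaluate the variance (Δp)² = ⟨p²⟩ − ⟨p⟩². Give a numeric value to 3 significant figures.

Compute ⟨p⟩ and ⟨p²⟩ separately; (Δp)² = ⟨p²⟩ − ⟨p⟩².
d/dx sin(nπx/a) = (nπ/a)·cos(nπx/a) and d²/dx² sin(nπx/a) = −(nπ/a)²·sin(nπx/a); on 0 ≤ x ≤ a, ∫sin²(nπx/a) dx = a/2 and ∫sin(nπx/a)·cos(nπx/a) dx = 0.
⟨p⟩ = 0.0000 and ⟨p²⟩ = 3.5817.
(Δp)² = 3.5817 − (0.0000)² = 3.5817.

3.58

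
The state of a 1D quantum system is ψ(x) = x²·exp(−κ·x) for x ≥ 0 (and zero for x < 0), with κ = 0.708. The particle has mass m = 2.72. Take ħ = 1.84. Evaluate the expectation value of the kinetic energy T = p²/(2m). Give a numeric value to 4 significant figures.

0.1040

T = −(ħ²/2m) d²/dx², so ⟨T⟩ = −(ħ²/2m) ∫ ψ*·ψ'' dx / ∫|ψ|² dx; with m = 2.72.
Differentiate x²·exp(−κ·x) with the product rule; every integrand then reduces to terms xʲ·e^(−2κx) on [0, ∞), with ∫₀^∞ xʲ·e^(−2κx) dx = j!/(2κ)^(j+1).
State is unnormalized: ∫|ψ|² dx = 4.2159, and ∫ψ*·(−ħ²/2m · ψ'') dx = 0.43841, so ⟨T⟩ = 0.43841 / 4.2159.
⟨T⟩ = 0.10399.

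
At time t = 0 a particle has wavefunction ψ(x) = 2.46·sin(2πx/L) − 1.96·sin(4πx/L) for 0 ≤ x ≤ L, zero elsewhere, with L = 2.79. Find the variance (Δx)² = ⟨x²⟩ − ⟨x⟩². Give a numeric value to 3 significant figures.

Compute ⟨x⟩ and ⟨x²⟩ separately, then (Δx)² = ⟨x²⟩ − ⟨x⟩².
On 0 ≤ x ≤ L (j ≠ l): ∫sin²(jπx/L) dx = L/2, ∫sin(jπx/L)·sin(lπx/L) dx = 0; diagonal moments ∫x·sin²(jπx/L) dx = L²/4, ∫x²·sin²(jπx/L) dx = L³·(1/6 − 1/(4j²π²)); cross terms ∫x·sin(jπx/L)·sin(lπx/L) dx = 0 for j + l even and −4jlL²/(π²(j² − l²)²) for j + l odd, ∫x²·sin(jπx/L)·sin(lπx/L) dx = (−1)^(j+l)·4jlL³/(π²(j² − l²)²); higher powers the same way via product-to-sum and parts.
Normalization: ∫|ψ|² dx = 13.801.
⟨x⟩ = 1.3950 and ⟨x²⟩ = 2.1832.
(Δx)² = 2.1832 − (1.3950)² = 0.23713.

0.237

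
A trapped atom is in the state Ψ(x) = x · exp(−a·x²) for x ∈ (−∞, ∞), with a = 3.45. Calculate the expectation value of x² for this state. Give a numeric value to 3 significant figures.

0.217

⟨x²⟩ = ∫ x²·|Ψ|² dx / ∫|Ψ|² dx (integrals over the domain).
Expand each integrand as polynomial × e^(−2ax²) and use ∫x^(2j)·e^(−2ax²) dx = (2j−1)!!/(4a)^j · √(π/(2a)), odd powers → 0; here √(π/(2a)) = 0.67476.
State is unnormalized: ∫|Ψ|² dx = 0.048896, and ∫Ψ*·x²·Ψ dx = 0.010630, so ⟨x²⟩ = 0.010630 / 0.048896.
⟨x²⟩ = 0.21739.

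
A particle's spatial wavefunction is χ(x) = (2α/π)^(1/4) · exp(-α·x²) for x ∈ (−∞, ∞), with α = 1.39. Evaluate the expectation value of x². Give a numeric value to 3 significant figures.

0.180

⟨x²⟩ = ∫ x²·|χ|² dx (integrals over the domain).
Gaussian moments: ∫x^(2j)·e^(−2αx²) dx = (2j−1)!!/(4α)^j · √(π/(2α)), odd powers integrate to 0; here √(π/(2α)) = 1.0630.
⟨x²⟩ = 0.17986.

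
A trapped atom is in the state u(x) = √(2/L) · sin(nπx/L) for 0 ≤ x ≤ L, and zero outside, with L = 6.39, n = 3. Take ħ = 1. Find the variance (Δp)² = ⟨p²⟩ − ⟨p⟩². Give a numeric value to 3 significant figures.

2.18

Compute ⟨p⟩ and ⟨p²⟩ separately; (Δp)² = ⟨p²⟩ − ⟨p⟩².
d/dx sin(nπx/L) = (nπ/L)·cos(nπx/L) and d²/dx² sin(nπx/L) = −(nπ/L)²·sin(nπx/L); on 0 ≤ x ≤ L, ∫sin²(nπx/L) dx = L/2 and ∫sin(nπx/L)·cos(nπx/L) dx = 0.
⟨p⟩ = 0.0000 and ⟨p²⟩ = 2.1754.
(Δp)² = 2.1754 − (0.0000)² = 2.1754.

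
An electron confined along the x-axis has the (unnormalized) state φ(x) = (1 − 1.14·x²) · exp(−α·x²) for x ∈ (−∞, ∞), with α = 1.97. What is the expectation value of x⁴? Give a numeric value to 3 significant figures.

0.0179

⟨x⁴⟩ = ∫ x⁴·|φ|² dx / ∫|φ|² dx (integrals over the domain).
Expand each integrand as polynomial × e^(−2αx²) and use ∫x^(2j)·e^(−2αx²) dx = (2j−1)!!/(4α)^j · √(π/(2α)), odd powers → 0; here √(π/(2α)) = 0.89295.
State is unnormalized: ∫|φ|² dx = 0.69065, and ∫φ*·x⁴·φ dx = 0.012331, so ⟨x⁴⟩ = 0.012331 / 0.69065.
⟨x⁴⟩ = 0.017854.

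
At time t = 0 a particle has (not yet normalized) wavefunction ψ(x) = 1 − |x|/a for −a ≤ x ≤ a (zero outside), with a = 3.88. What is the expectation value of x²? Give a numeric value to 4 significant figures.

⟨x²⟩ = ∫ x²·|ψ|² dx / ∫|ψ|² dx (integrals over the domain).
ψ is even, so ∫ over [−a, a] = 2∫₀ᵃ with ψ = 1 − x/a there: ∫₀ᵃ (1 − x/a)² dx = a/3, ∫₀ᵃ x²(1 − x/a)² dx = a³/30, ∫₀ᵃ x⁴(1 − x/a)² dx = a⁵/105.
State is unnormalized: ∫|ψ|² dx = 2.5867, and ∫ψ*·x²·ψ dx = 3.8941, so ⟨x²⟩ = 3.8941 / 2.5867.
⟨x²⟩ = 1.5054.

1.505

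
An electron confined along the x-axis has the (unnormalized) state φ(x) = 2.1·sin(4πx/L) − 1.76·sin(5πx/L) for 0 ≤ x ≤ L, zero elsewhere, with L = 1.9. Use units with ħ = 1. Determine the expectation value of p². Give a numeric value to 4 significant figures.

p² φ = −ħ² d²φ/dx²; ⟨p²⟩ = −ħ² ∫ φ*·φ'' dx / ∫|φ|² dx.
d²/dx² sin(jπx/L) = −(jπ/L)²·sin(jπx/L); on 0 ≤ x ≤ L, ∫sin²(jπx/L) dx = L/2 and ∫sin(jπx/L)·sin(lπx/L) dx = 0 for j ≠ l, so only diagonal terms survive in ∫|φ|² and ∫φ·φ″; ∫φ·φ′ dx = [φ²/2] between the walls = 0.
State is unnormalized: ∫|φ|² dx = 7.1322, and ∫φ*·(−ħ² φ'') dx = 384.40, so ⟨p²⟩ = 384.40 / 7.1322.
⟨p²⟩ = 53.896.

53.90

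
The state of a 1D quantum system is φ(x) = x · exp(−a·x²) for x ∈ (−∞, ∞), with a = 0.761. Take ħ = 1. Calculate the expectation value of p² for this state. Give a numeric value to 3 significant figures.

p² φ = −ħ² d²φ/dx²; ⟨p²⟩ = −ħ² ∫ φ*·φ'' dx / ∫|φ|² dx.
Expand each integrand as polynomial × e^(−2ax²) and use ∫x^(2j)·e^(−2ax²) dx = (2j−1)!!/(4a)^j · √(π/(2a)), odd powers → 0; here √(π/(2a)) = 1.4367. Differentiate with the product rule, d/dx e^(−ax²) = −2ax·e^(−ax²).
State is unnormalized: ∫|φ|² dx = 0.47198, and ∫φ*·(−ħ² φ'') dx = 1.0775, so ⟨p²⟩ = 1.0775 / 0.47198.
⟨p²⟩ = 2.2830.

2.28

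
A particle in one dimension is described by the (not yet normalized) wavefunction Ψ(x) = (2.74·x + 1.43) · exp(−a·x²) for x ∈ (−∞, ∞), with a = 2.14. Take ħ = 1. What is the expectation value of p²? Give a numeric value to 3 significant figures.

3.42

p² Ψ = −ħ² d²Ψ/dx²; ⟨p²⟩ = −ħ² ∫ Ψ*·Ψ'' dx / ∫|Ψ|² dx.
Expand each integrand as polynomial × e^(−2ax²) and use ∫x^(2j)·e^(−2ax²) dx = (2j−1)!!/(4a)^j · √(π/(2a)), odd powers → 0; here √(π/(2a)) = 0.85675. Differentiate with the product rule, d/dx e^(−ax²) = −2ax·e^(−ax²).
State is unnormalized: ∫|Ψ|² dx = 2.5034, and ∫Ψ*·(−ħ² Ψ'') dx = 8.5733, so ⟨p²⟩ = 8.5733 / 2.5034.
⟨p²⟩ = 3.4247.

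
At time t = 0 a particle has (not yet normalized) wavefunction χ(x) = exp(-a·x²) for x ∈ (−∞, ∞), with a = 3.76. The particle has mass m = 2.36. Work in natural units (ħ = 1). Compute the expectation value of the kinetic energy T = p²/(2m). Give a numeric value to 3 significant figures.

T = −(ħ²/2m) d²/dx², so ⟨T⟩ = −(ħ²/2m) ∫ χ*·χ'' dx / ∫|χ|² dx; with m = 2.36.
Gaussian moments: ∫x^(2j)·e^(−2ax²) dx = (2j−1)!!/(4a)^j · √(π/(2a)), odd powers integrate to 0; here √(π/(2a)) = 0.64635. Derivatives: d/dx e^(−ax²) = −2ax·e^(−ax²), d²/dx² e^(−ax²) = (4a²x² − 2a)·e^(−ax²).
State is unnormalized: ∫|χ|² dx = 0.64635, and ∫χ*·(−ħ²/2m · χ'') dx = 0.51489, so ⟨T⟩ = 0.51489 / 0.64635.
⟨T⟩ = 0.79661.

0.797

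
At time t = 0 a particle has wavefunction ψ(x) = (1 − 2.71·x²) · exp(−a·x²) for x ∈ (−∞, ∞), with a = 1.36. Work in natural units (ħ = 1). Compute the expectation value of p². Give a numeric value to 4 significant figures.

6.787

p² ψ = −ħ² d²ψ/dx²; ⟨p²⟩ = −ħ² ∫ ψ*·ψ'' dx / ∫|ψ|² dx.
Expand each integrand as polynomial × e^(−2ax²) and use ∫x^(2j)·e^(−2ax²) dx = (2j−1)!!/(4a)^j · √(π/(2a)), odd powers → 0; here √(π/(2a)) = 1.0747. Differentiate with the product rule, d/dx e^(−ax²) = −2ax·e^(−ax²).
State is unnormalized: ∫|ψ|² dx = 0.80407, and ∫ψ*·(−ħ² ψ'') dx = 5.4569, so ⟨p²⟩ = 5.4569 / 0.80407.
⟨p²⟩ = 6.7866.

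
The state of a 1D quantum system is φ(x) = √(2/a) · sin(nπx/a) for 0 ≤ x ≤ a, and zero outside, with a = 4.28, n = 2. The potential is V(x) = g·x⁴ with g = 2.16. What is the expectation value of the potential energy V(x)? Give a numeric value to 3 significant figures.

⟨V⟩ = ∫ V(x)·|φ|² dx.
With sin²θ = (1 − cos2θ)/2 on 0 ≤ x ≤ a: ∫sin²(nπx/a) dx = a/2, ∫x·sin²(nπx/a) dx = a²/4, ∫x²·sin²(nπx/a) dx = a³·(1/6 − 1/(4n²π²)); higher powers xᵏ the same way, integrating xᵏ·cos(2nπx/a) by parts.
⟨V⟩ = 127.30.

127.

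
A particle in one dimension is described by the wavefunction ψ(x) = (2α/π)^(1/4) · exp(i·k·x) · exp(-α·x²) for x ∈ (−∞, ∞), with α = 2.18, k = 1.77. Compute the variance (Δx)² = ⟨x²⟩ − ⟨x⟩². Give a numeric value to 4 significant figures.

Compute ⟨x⟩ and ⟨x²⟩ separately, then (Δx)² = ⟨x²⟩ − ⟨x⟩².
Gaussian moments: ∫x^(2j)·e^(−2αx²) dx = (2j−1)!!/(4α)^j · √(π/(2α)), odd powers integrate to 0; here √(π/(2α)) = 0.84885.
⟨x⟩ = 0.0000 and ⟨x²⟩ = 0.11468.
(Δx)² = 0.11468 − (0.0000)² = 0.11468.

0.1147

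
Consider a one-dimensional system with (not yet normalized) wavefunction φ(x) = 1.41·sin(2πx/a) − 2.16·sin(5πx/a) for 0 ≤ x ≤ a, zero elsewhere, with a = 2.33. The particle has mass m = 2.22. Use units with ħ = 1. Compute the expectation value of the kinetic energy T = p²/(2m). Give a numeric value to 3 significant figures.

T = −(ħ²/2m) d²/dx², so ⟨T⟩ = −(ħ²/2m) ∫ φ*·φ'' dx / ∫|φ|² dx; with m = 2.22.
d²/dx² sin(jπx/a) = −(jπ/a)²·sin(jπx/a); on 0 ≤ x ≤ a, ∫sin²(jπx/a) dx = a/2 and ∫sin(jπx/a)·sin(lπx/a) dx = 0 for j ≠ l, so only diagonal terms survive in ∫|φ|² and ∫φ·φ″; ∫φ·φ′ dx = [φ²/2] between the walls = 0.
State is unnormalized: ∫|φ|² dx = 7.7516, and ∫φ*·(−ħ²/2m · φ'') dx = 59.432, so ⟨T⟩ = 59.432 / 7.7516.
⟨T⟩ = 7.6671.

7.67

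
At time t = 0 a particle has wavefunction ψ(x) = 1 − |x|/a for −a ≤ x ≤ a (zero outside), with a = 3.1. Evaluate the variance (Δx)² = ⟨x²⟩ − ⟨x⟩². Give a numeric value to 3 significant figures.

Compute ⟨x⟩ and ⟨x²⟩ separately, then (Δx)² = ⟨x²⟩ − ⟨x⟩².
ψ is even, so ∫ over [−a, a] = 2∫₀ᵃ with ψ = 1 − x/a there: ∫₀ᵃ (1 − x/a)² dx = a/3, ∫₀ᵃ x²(1 − x/a)² dx = a³/30, ∫₀ᵃ x⁴(1 − x/a)² dx = a⁵/105.
Normalization: ∫|ψ|² dx = 2.0667.
⟨x⟩ = 0.0000 and ⟨x²⟩ = 0.96100.
(Δx)² = 0.96100 − (0.0000)² = 0.96100.

0.961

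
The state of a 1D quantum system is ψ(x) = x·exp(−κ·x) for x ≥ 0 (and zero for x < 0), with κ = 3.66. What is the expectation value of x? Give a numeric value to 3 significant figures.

⟨x⟩ = ∫ x·|ψ|² dx / ∫|ψ|² dx (integrals over the domain).
Every integrand reduces to terms xʲ·e^(−2κx) on [0, ∞); use ∫₀^∞ xʲ·e^(−2κx) dx = j!/(2κ)^(j+1).
State is unnormalized: ∫|ψ|² dx = 0.0050991, and ∫ψ*·x·ψ dx = 0.0020898, so ⟨x⟩ = 0.0020898 / 0.0050991.
⟨x⟩ = 0.40984.

0.410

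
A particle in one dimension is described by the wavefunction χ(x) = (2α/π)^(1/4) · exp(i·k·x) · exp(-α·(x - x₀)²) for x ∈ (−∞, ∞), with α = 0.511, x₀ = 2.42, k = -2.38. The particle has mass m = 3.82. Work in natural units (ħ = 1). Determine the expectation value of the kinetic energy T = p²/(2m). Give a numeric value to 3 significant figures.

T = −(ħ²/2m) d²/dx², so ⟨T⟩ = −(ħ²/2m) ∫ χ*·χ'' dx; with m = 3.82.
Gaussian moments (u = x − x₀): ∫u^(2j)·e^(−2αu²) du = (2j−1)!!/(4α)^j · √(π/(2α)), odd powers integrate to 0; here √(π/(2α)) = 1.7533. Derivatives: χ′ = (ik − 2αu)·χ, χ″ = ((ik − 2αu)² − 2α)·χ; the odd-in-u pieces drop out.
⟨T⟩ = 0.80830.

0.808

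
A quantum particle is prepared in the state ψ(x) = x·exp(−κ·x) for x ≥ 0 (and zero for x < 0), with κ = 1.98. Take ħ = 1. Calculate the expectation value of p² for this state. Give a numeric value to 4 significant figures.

3.920

p² ψ = −ħ² d²ψ/dx²; ⟨p²⟩ = −ħ² ∫ ψ*·ψ'' dx / ∫|ψ|² dx.
Differentiate x·exp(−κ·x) with the product rule; every integrand then reduces to terms xʲ·e^(−2κx) on [0, ∞), with ∫₀^∞ xʲ·e^(−2κx) dx = j!/(2κ)^(j+1).
State is unnormalized: ∫|ψ|² dx = 0.032207, and ∫ψ*·(−ħ² ψ'') dx = 0.12626, so ⟨p²⟩ = 0.12626 / 0.032207.
⟨p²⟩ = 3.9204.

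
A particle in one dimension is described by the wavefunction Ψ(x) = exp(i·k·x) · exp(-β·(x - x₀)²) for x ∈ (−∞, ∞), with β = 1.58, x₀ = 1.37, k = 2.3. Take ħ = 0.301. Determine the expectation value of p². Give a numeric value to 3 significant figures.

p² Ψ = −ħ² d²Ψ/dx²; ⟨p²⟩ = −ħ² ∫ Ψ*·Ψ'' dx / ∫|Ψ|² dx.
Gaussian moments (u = x − x₀): ∫u^(2j)·e^(−2βu²) du = (2j−1)!!/(4β)^j · √(π/(2β)), odd powers integrate to 0; here √(π/(2β)) = 0.99708. Derivatives: Ψ′ = (ik − 2βu)·Ψ, Ψ″ = ((ik − 2βu)² − 2β)·Ψ; the odd-in-u pieces drop out.
State is unnormalized: ∫|Ψ|² dx = 0.99708, and ∫Ψ*·(−ħ² Ψ'') dx = 0.62061, so ⟨p²⟩ = 0.62061 / 0.99708.
⟨p²⟩ = 0.62243.

0.622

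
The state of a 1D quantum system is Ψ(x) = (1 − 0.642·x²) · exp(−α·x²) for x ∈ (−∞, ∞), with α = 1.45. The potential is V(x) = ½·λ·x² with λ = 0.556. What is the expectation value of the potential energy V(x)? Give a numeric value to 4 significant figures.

⟨V⟩ = ∫ V(x)·|Ψ|² dx / ∫|Ψ|² dx.
Expand each integrand as polynomial × e^(−2αx²) and use ∫x^(2j)·e^(−2αx²) dx = (2j−1)!!/(4α)^j · √(π/(2α)), odd powers → 0; here √(π/(2α)) = 1.0408.
State is unnormalized: ∫|Ψ|² dx = 0.84866, and ∫Ψ*·V(x)·Ψ dx = 0.025924, so ⟨V⟩ = 0.025924 / 0.84866.
⟨V⟩ = 0.030547.

0.03055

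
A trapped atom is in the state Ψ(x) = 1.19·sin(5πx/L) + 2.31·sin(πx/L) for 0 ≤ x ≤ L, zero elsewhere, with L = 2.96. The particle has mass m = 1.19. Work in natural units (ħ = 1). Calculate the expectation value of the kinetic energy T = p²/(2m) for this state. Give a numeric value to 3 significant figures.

T = −(ħ²/2m) d²/dx², so ⟨T⟩ = −(ħ²/2m) ∫ Ψ*·Ψ'' dx / ∫|Ψ|² dx; with m = 1.19.
d²/dx² sin(jπx/L) = −(jπ/L)²·sin(jπx/L); on 0 ≤ x ≤ L, ∫sin²(jπx/L) dx = L/2 and ∫sin(jπx/L)·sin(lπx/L) dx = 0 for j ≠ l, so only diagonal terms survive in ∫|Ψ|² and ∫Ψ·Ψ″; ∫Ψ·Ψ′ dx = [Ψ²/2] between the walls = 0.
State is unnormalized: ∫|Ψ|² dx = 9.9933, and ∫Ψ*·(−ħ²/2m · Ψ'') dx = 28.537, so ⟨T⟩ = 28.537 / 9.9933.
⟨T⟩ = 2.8556.

2.86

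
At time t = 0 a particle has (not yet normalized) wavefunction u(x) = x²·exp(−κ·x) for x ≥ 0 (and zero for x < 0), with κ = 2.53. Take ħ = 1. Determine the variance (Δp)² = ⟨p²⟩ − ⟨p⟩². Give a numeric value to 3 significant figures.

2.13

Compute ⟨p⟩ and ⟨p²⟩ separately; (Δp)² = ⟨p²⟩ − ⟨p⟩².
Differentiate x²·exp(−κ·x) with the product rule; every integrand then reduces to terms xʲ·e^(−2κx) on [0, ∞), with ∫₀^∞ xʲ·e^(−2κx) dx = j!/(2κ)^(j+1).
Normalization: ∫|u|² dx = 0.0072353.
⟨p⟩ = 0.0000 and ⟨p²⟩ = 2.1336.
(Δp)² = 2.1336 − (0.0000)² = 2.1336.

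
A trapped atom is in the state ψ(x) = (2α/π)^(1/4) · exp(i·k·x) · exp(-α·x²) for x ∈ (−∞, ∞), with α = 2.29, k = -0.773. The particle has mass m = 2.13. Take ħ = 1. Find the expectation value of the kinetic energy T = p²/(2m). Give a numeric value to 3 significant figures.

T = −(ħ²/2m) d²/dx², so ⟨T⟩ = −(ħ²/2m) ∫ ψ*·ψ'' dx; with m = 2.13.
Gaussian moments: ∫x^(2j)·e^(−2αx²) dx = (2j−1)!!/(4α)^j · √(π/(2α)), odd powers integrate to 0; here √(π/(2α)) = 0.82821. Derivatives: ψ′ = (ik − 2αx)·ψ, ψ″ = ((ik − 2αx)² − 2α)·ψ; the odd-in-x pieces drop out.
⟨T⟩ = 0.67782.

0.678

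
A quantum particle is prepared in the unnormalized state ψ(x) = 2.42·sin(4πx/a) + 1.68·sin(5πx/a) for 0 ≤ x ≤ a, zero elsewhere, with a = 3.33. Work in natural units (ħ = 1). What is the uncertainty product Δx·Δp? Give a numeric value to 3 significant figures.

Δx = √(⟨x²⟩−⟨x⟩²), Δp = √(⟨p²⟩−⟨p⟩²).
On 0 ≤ x ≤ a (j ≠ l): ∫sin²(jπx/a) dx = a/2, ∫sin(jπx/a)·sin(lπx/a) dx = 0; diagonal moments ∫x·sin²(jπx/a) dx = a²/4, ∫x²·sin²(jπx/a) dx = a³·(1/6 − 1/(4j²π²)); cross terms ∫x·sin(jπx/a)·sin(lπx/a) dx = 0 for j + l even and −4jla²/(π²(j² − l²)²) for j + l odd, ∫x²·sin(jπx/a)·sin(lπx/a) dx = (−1)^(j+l)·4jla³/(π²(j² − l²)²); higher powers the same way via product-to-sum and parts. d²/dx² sin(jπx/a) = −(jπ/a)²·sin(jπx/a); on 0 ≤ x ≤ a, ∫sin²(jπx/a) dx = a/2 and ∫sin(jπx/a)·sin(lπx/a) dx = 0 for j ≠ l, so only diagonal terms survive in ∫|ψ|² and ∫ψ·ψ″; ∫ψ·ψ′ dx = [ψ²/2] between the walls = 0.
Normalization: ∫|ψ|² dx = 14.450.
⟨x⟩ = 1.0406, ⟨x²⟩ = 1.5860 ⇒ Δx = 0.70935.
⟨p⟩ = 0.0000, ⟨p²⟩ = 16.846 ⇒ Δp = 4.1044.
Δx·Δp = 2.9114.

2.91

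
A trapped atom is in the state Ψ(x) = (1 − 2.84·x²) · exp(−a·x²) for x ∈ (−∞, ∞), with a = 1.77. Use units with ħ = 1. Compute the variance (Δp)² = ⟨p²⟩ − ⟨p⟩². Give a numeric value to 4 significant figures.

Compute ⟨p⟩ and ⟨p²⟩ separately; (Δp)² = ⟨p²⟩ − ⟨p⟩².
Expand each integrand as polynomial × e^(−2ax²) and use ∫x^(2j)·e^(−2ax²) dx = (2j−1)!!/(4a)^j · √(π/(2a)), odd powers → 0; here √(π/(2a)) = 0.94205. Differentiate with the product rule, d/dx e^(−ax²) = −2ax·e^(−ax²).
Normalization: ∫|Ψ|² dx = 0.64102.
⟨p⟩ = 0.0000 and ⟨p²⟩ = 7.6179.
(Δp)² = 7.6179 − (0.0000)² = 7.6179.

7.618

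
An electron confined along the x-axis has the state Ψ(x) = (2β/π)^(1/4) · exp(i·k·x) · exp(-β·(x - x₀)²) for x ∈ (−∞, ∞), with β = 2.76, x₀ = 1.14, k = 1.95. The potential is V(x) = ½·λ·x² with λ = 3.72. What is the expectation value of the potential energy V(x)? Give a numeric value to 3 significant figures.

⟨V⟩ = ∫ V(x)·|Ψ|² dx.
Gaussian moments (u = x − x₀): ∫u^(2j)·e^(−2βu²) du = (2j−1)!!/(4β)^j · √(π/(2β)), odd powers integrate to 0; here √(π/(2β)) = 0.75441.
⟨V⟩ = 2.5857.

2.59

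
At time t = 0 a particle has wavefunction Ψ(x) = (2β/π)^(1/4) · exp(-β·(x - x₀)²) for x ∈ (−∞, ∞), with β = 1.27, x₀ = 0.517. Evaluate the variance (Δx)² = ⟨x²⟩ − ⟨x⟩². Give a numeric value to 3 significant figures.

Compute ⟨x⟩ and ⟨x²⟩ separately, then (Δx)² = ⟨x²⟩ − ⟨x⟩².
Gaussian moments (u = x − x₀): ∫u^(2j)·e^(−2βu²) du = (2j−1)!!/(4β)^j · √(π/(2β)), odd powers integrate to 0; here √(π/(2β)) = 1.1121.
⟨x⟩ = 0.51700 and ⟨x²⟩ = 0.46414.
(Δx)² = 0.46414 − (0.51700)² = 0.19685.

0.197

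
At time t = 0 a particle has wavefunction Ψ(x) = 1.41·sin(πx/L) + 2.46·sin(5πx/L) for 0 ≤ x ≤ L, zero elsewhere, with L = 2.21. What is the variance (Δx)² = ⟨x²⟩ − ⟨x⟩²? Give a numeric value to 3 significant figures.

0.368

Compute ⟨x⟩ and ⟨x²⟩ separately, then (Δx)² = ⟨x²⟩ − ⟨x⟩².
On 0 ≤ x ≤ L (j ≠ l): ∫sin²(jπx/L) dx = L/2, ∫sin(jπx/L)·sin(lπx/L) dx = 0; diagonal moments ∫x·sin²(jπx/L) dx = L²/4, ∫x²·sin²(jπx/L) dx = L³·(1/6 − 1/(4j²π²)); cross terms ∫x·sin(jπx/L)·sin(lπx/L) dx = 0 for j + l even and −4jlL²/(π²(j² − l²)²) for j + l odd, ∫x²·sin(jπx/L)·sin(lπx/L) dx = (−1)^(j+l)·4jlL³/(π²(j² − l²)²); higher powers the same way via product-to-sum and parts.
Normalization: ∫|Ψ|² dx = 8.8839.
⟨x⟩ = 1.1050 and ⟨x²⟩ = 1.5891.
(Δx)² = 1.5891 − (1.1050)² = 0.36803.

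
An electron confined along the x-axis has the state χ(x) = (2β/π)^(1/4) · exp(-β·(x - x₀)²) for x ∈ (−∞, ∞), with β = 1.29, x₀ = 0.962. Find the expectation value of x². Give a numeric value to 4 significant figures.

⟨x²⟩ = ∫ x²·|χ|² dx (integrals over the domain).
Gaussian moments (u = x − x₀): ∫u^(2j)·e^(−2βu²) du = (2j−1)!!/(4β)^j · √(π/(2β)), odd powers integrate to 0; here √(π/(2β)) = 1.1035.
⟨x²⟩ = 1.1192.

1.119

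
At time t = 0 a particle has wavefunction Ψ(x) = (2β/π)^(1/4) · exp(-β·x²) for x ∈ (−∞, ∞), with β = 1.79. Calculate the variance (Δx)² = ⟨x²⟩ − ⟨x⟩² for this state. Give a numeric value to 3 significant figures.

Compute ⟨x⟩ and ⟨x²⟩ separately, then (Δx)² = ⟨x²⟩ − ⟨x⟩².
Gaussian moments: ∫x^(2j)·e^(−2βx²) dx = (2j−1)!!/(4β)^j · √(π/(2β)), odd powers integrate to 0; here √(π/(2β)) = 0.93677.
⟨x⟩ = 0.0000 and ⟨x²⟩ = 0.13966.
(Δx)² = 0.13966 − (0.0000)² = 0.13966.

0.140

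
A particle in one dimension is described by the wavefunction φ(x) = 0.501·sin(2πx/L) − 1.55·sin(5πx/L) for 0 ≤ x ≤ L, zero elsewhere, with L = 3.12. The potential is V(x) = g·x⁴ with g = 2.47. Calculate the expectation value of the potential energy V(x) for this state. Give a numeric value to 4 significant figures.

50.05

⟨V⟩ = ∫ V(x)·|φ|² dx / ∫|φ|² dx.
On 0 ≤ x ≤ L (j ≠ l): ∫sin²(jπx/L) dx = L/2, ∫sin(jπx/L)·sin(lπx/L) dx = 0; diagonal moments ∫x·sin²(jπx/L) dx = L²/4, ∫x²·sin²(jπx/L) dx = L³·(1/6 − 1/(4j²π²)); cross terms ∫x·sin(jπx/L)·sin(lπx/L) dx = 0 for j + l even and −4jlL²/(π²(j² − l²)²) for j + l odd, ∫x²·sin(jπx/L)·sin(lπx/L) dx = (−1)^(j+l)·4jlL³/(π²(j² − l²)²); higher powers the same way via product-to-sum and parts.
State is unnormalized: ∫|φ|² dx = 4.1395, and ∫φ*·V(x)·φ dx = 207.18, so ⟨V⟩ = 207.18 / 4.1395.
⟨V⟩ = 50.051.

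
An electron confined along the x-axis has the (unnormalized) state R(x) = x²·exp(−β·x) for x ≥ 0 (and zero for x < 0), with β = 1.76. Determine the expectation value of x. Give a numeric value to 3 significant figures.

1.42

⟨x⟩ = ∫ x·|R|² dx / ∫|R|² dx (integrals over the domain).
Every integrand reduces to terms xʲ·e^(−2βx) on [0, ∞); use ∫₀^∞ xʲ·e^(−2βx) dx = j!/(2β)^(j+1).
State is unnormalized: ∫|R|² dx = 0.044412, and ∫R*·x·R dx = 0.063085, so ⟨x⟩ = 0.063085 / 0.044412.
⟨x⟩ = 1.4205.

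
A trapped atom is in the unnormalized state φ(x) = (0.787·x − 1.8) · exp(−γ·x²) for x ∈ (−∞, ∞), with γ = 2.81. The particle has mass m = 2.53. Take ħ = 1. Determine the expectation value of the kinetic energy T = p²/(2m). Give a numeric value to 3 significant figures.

0.574

T = −(ħ²/2m) d²/dx², so ⟨T⟩ = −(ħ²/2m) ∫ φ*·φ'' dx / ∫|φ|² dx; with m = 2.53.
Expand each integrand as polynomial × e^(−2γx²) and use ∫x^(2j)·e^(−2γx²) dx = (2j−1)!!/(4γ)^j · √(π/(2γ)), odd powers → 0; here √(π/(2γ)) = 0.74766. Differentiate with the product rule, d/dx e^(−γx²) = −2γx·e^(−γx²).
State is unnormalized: ∫|φ|² dx = 2.4636, and ∫φ*·(−ħ²/2m · φ'') dx = 1.4139, so ⟨T⟩ = 1.4139 / 2.4636.
⟨T⟩ = 0.57391.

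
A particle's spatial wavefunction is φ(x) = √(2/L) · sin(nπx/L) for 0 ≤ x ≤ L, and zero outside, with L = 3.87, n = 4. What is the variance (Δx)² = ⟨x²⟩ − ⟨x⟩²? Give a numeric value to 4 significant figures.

1.201

Compute ⟨x⟩ and ⟨x²⟩ separately, then (Δx)² = ⟨x²⟩ − ⟨x⟩².
With sin²θ = (1 − cos2θ)/2 on 0 ≤ x ≤ L: ∫sin²(nπx/L) dx = L/2, ∫x·sin²(nπx/L) dx = L²/4, ∫x²·sin²(nπx/L) dx = L³·(1/6 − 1/(4n²π²)); higher powers xᵏ the same way, integrating xᵏ·cos(2nπx/L) by parts.
⟨x⟩ = 1.9350 and ⟨x²⟩ = 4.9449.
(Δx)² = 4.9449 − (1.9350)² = 1.2007.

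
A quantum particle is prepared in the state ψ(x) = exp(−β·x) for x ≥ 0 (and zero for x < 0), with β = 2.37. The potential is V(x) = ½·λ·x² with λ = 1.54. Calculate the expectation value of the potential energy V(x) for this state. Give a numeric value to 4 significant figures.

⟨V⟩ = ∫ V(x)·|ψ|² dx / ∫|ψ|² dx.
Every integrand reduces to terms xʲ·e^(−2βx) on [0, ∞); use ∫₀^∞ xʲ·e^(−2βx) dx = j!/(2β)^(j+1).
State is unnormalized: ∫|ψ|² dx = 0.21097, and ∫ψ*·V(x)·ψ dx = 0.014461, so ⟨V⟩ = 0.014461 / 0.21097.
⟨V⟩ = 0.068543.

0.06854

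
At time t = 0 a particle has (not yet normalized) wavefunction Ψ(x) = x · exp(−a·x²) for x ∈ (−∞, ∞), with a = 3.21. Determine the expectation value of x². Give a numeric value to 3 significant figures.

⟨x²⟩ = ∫ x²·|Ψ|² dx / ∫|Ψ|² dx (integrals over the domain).
Expand each integrand as polynomial × e^(−2ax²) and use ∫x^(2j)·e^(−2ax²) dx = (2j−1)!!/(4a)^j · √(π/(2a)), odd powers → 0; here √(π/(2a)) = 0.69953.
State is unnormalized: ∫|Ψ|² dx = 0.054481, and ∫Ψ*·x²·Ψ dx = 0.012729, so ⟨x²⟩ = 0.012729 / 0.054481.
⟨x²⟩ = 0.23364.

0.234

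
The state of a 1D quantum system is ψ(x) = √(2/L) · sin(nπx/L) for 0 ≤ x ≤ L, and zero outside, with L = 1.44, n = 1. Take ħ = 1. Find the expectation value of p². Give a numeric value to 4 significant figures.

p² ψ = −ħ² d²ψ/dx²; ⟨p²⟩ = −ħ² ∫ ψ*·ψ'' dx.
d/dx sin(nπx/L) = (nπ/L)·cos(nπx/L) and d²/dx² sin(nπx/L) = −(nπ/L)²·sin(nπx/L); on 0 ≤ x ≤ L, ∫sin²(nπx/L) dx = L/2 and ∫sin(nπx/L)·cos(nπx/L) dx = 0.
⟨p²⟩ = 4.7596.

4.760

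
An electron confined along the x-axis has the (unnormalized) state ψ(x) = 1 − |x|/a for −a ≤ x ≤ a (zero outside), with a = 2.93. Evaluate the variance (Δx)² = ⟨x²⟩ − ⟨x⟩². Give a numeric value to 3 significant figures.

0.858

Compute ⟨x⟩ and ⟨x²⟩ separately, then (Δx)² = ⟨x²⟩ − ⟨x⟩².
ψ is even, so ∫ over [−a, a] = 2∫₀ᵃ with ψ = 1 − x/a there: ∫₀ᵃ (1 − x/a)² dx = a/3, ∫₀ᵃ x²(1 − x/a)² dx = a³/30, ∫₀ᵃ x⁴(1 − x/a)² dx = a⁵/105.
Normalization: ∫|ψ|² dx = 1.9533.
⟨x⟩ = 0.0000 and ⟨x²⟩ = 0.85849.
(Δx)² = 0.85849 − (0.0000)² = 0.85849.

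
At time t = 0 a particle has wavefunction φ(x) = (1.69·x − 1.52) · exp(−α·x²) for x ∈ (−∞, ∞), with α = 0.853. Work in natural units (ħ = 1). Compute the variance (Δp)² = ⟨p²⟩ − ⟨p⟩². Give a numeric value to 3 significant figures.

1.31

Compute ⟨p⟩ and ⟨p²⟩ separately; (Δp)² = ⟨p²⟩ − ⟨p⟩².
Expand each integrand as polynomial × e^(−2αx²) and use ∫x^(2j)·e^(−2αx²) dx = (2j−1)!!/(4α)^j · √(π/(2α)), odd powers → 0; here √(π/(2α)) = 1.3570. Differentiate with the product rule, d/dx e^(−αx²) = −2αx·e^(−αx²).
Normalization: ∫|φ|² dx = 4.2712.
⟨p⟩ = 0.0000 and ⟨p²⟩ = 1.3067.
(Δp)² = 1.3067 − (0.0000)² = 1.3067.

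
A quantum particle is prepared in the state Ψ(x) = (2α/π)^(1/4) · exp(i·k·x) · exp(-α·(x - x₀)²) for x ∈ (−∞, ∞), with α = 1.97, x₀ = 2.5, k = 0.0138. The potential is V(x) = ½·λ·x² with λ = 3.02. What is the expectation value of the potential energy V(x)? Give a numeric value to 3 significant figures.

⟨V⟩ = ∫ V(x)·|Ψ|² dx.
Gaussian moments (u = x − x₀): ∫u^(2j)·e^(−2αu²) du = (2j−1)!!/(4α)^j · √(π/(2α)), odd powers integrate to 0; here √(π/(2α)) = 0.89295.
⟨V⟩ = 9.6291.

9.63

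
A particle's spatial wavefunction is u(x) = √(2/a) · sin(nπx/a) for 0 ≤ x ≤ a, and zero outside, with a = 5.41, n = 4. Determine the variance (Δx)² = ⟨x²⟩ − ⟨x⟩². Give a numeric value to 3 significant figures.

2.35

Compute ⟨x⟩ and ⟨x²⟩ separately, then (Δx)² = ⟨x²⟩ − ⟨x⟩².
With sin²θ = (1 − cos2θ)/2 on 0 ≤ x ≤ a: ∫sin²(nπx/a) dx = a/2, ∫x·sin²(nπx/a) dx = a²/4, ∫x²·sin²(nπx/a) dx = a³·(1/6 − 1/(4n²π²)); higher powers xᵏ the same way, integrating xᵏ·cos(2nπx/a) by parts.
⟨x⟩ = 2.7050 and ⟨x²⟩ = 9.6634.
(Δx)² = 9.6634 − (2.7050)² = 2.3463.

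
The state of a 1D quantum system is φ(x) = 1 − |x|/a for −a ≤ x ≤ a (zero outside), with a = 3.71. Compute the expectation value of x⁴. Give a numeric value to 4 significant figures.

⟨x⁴⟩ = ∫ x⁴·|φ|² dx / ∫|φ|² dx (integrals over the domain).
φ is even, so ∫ over [−a, a] = 2∫₀ᵃ with φ = 1 − x/a there: ∫₀ᵃ (1 − x/a)² dx = a/3, ∫₀ᵃ x²(1 − x/a)² dx = a³/30, ∫₀ᵃ x⁴(1 − x/a)² dx = a⁵/105.
State is unnormalized: ∫|φ|² dx = 2.4733, and ∫φ*·x⁴·φ dx = 13.388, so ⟨x⁴⟩ = 13.388 / 2.4733.
⟨x⁴⟩ = 5.4129.

5.413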